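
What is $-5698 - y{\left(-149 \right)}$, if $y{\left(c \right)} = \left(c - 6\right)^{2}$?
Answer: $-29723$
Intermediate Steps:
$y{\left(c \right)} = \left(-6 + c\right)^{2}$
$-5698 - y{\left(-149 \right)} = -5698 - \left(-6 - 149\right)^{2} = -5698 - \left(-155\right)^{2} = -5698 - 24025 = -29723$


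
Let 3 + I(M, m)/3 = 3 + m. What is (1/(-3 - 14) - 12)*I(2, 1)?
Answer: -615/17 ≈ -36.176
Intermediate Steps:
I(M, m) = 3*m (I(M, m) = -9 + 3*(3 + m) = -9 + (9 + 3*m) = 3*m)
(1/(-3 - 14) - 12)*I(2, 1) = (1/(-3 - 14) - 12)*(3*1) = (1/(-17) - 12)*3 = (-1/17 - 12)*3 = -205/17*3 = -615/17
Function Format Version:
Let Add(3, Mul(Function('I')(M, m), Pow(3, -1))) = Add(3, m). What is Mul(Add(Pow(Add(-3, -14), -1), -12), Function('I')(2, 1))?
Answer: Rational(-615, 17) ≈ -36.176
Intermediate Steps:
Function('I')(M, m) = Mul(3, m) (Function('I')(M, m) = Add(-9, Mul(3, Add(3, m))) = Add(-9, Add(9, Mul(3, m))) = Mul(3, m))
Mul(Add(Pow(Add(-3, -14), -1), -12), Function('I')(2, 1)) = Mul(Add(Pow(Add(-3, -14), -1), -12), Mul(3, 1)) = Mul(Add(Pow(-17, -1), -12), 3) = Mul(Add(Rational(-1, 17), -12), 3) = Mul(Rational(-205, 17), 3) = Rational(-615, 17)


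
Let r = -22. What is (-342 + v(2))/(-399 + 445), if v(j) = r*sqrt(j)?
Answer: -171/23 - 11*sqrt(2)/23 ≈ -8.1111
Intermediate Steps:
v(j) = -22*sqrt(j)
(-342 + v(2))/(-399 + 445) = (-342 - 22*sqrt(2))/(-399 + 445) = (-342 - 22*sqrt(2))/46 = (-342 - 22*sqrt(2))*(1/46) = -171/23 - 11*sqrt(2)/23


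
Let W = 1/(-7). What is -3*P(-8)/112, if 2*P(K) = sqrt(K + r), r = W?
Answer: -3*I*sqrt(399)/1568 ≈ -0.038217*I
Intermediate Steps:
W = -1/7 ≈ -0.14286
r = -1/7 ≈ -0.14286
P(K) = sqrt(-1/7 + K)/2 (P(K) = sqrt(K - 1/7)/2 = sqrt(-1/7 + K)/2)
-3*P(-8)/112 = -3*sqrt(-7 + 49*(-8))/14/112 = -3*sqrt(-7 - 392)/14/112 = -3*sqrt(-399)/14/112 = -3*(I*sqrt(399))/14/112 = -3*I*sqrt(399)/14/112 = -3*I*sqrt(399)/1568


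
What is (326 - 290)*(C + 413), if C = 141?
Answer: 19944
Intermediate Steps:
(326 - 290)*(C + 413) = (326 - 290)*(141 + 413) = 36*554 = 19944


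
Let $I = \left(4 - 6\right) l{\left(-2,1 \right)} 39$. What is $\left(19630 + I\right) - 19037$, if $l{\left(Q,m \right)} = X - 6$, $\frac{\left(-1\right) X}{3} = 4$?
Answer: $1997$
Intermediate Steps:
$X = -12$ ($X = \left(-3\right) 4 = -12$)
$l{\left(Q,m \right)} = -18$ ($l{\left(Q,m \right)} = -12 - 6 = -18$)
$I = 1404$ ($I = \left(4 - 6\right) \left(-18\right) 39 = \left(-2\right) \left(-18\right) 39 = 36 \cdot 39 = 1404$)
$\left(19630 + I\right) - 19037 = \left(19630 + 1404\right) - 19037 = 21034 - 19037 = 1997$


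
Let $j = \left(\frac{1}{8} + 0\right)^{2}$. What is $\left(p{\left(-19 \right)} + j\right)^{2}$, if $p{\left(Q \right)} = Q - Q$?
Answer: $\frac{1}{4096} \approx 0.00024414$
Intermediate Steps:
$j = \frac{1}{64}$ ($j = \left(\frac{1}{8} + 0\right)^{2} = \left(\frac{1}{8}\right)^{2} = \frac{1}{64} \approx 0.015625$)
$p{\left(Q \right)} = 0$
$\left(p{\left(-19 \right)} + j\right)^{2} = \left(0 + \frac{1}{64}\right)^{2} = \left(\frac{1}{64}\right)^{2} = \frac{1}{4096}$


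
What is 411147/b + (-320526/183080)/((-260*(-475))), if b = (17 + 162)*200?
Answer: 23240446077573/2023629010000 ≈ 11.485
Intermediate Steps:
b = 35800 (b = 179*200 = 35800)
411147/b + (-320526/183080)/((-260*(-475))) = 411147/35800 + (-320526/183080)/((-260*(-475))) = 411147*(1/35800) - 320526*1/183080/123500 = 411147/35800 - 160263/91540*1/123500 = 411147/35800 - 160263/11305190000 = 23240446077573/2023629010000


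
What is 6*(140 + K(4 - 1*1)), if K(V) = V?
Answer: 858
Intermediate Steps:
6*(140 + K(4 - 1*1)) = 6*(140 + (4 - 1*1)) = 6*(140 + (4 - 1)) = 6*(140 + 3) = 6*143 = 858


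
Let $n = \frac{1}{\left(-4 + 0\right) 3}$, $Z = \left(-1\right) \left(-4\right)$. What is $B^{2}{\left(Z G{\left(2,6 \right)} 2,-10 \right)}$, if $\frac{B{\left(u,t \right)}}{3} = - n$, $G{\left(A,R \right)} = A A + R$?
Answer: $\frac{1}{16} \approx 0.0625$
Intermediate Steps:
$G{\left(A,R \right)} = R + A^{2}$ ($G{\left(A,R \right)} = A^{2} + R = R + A^{2}$)
$Z = 4$
$n = - \frac{1}{12}$ ($n = \frac{1}{\left(-4\right) 3} = \frac{1}{-12} = - \frac{1}{12} \approx -0.083333$)
$B{\left(u,t \right)} = \frac{1}{4}$ ($B{\left(u,t \right)} = 3 \left(\left(-1\right) \left(- \frac{1}{12}\right)\right) = 3 \cdot \frac{1}{12} = \frac{1}{4}$)
$B^{2}{\left(Z G{\left(2,6 \right)} 2,-10 \right)} = \left(\frac{1}{4}\right)^{2} = \frac{1}{16}$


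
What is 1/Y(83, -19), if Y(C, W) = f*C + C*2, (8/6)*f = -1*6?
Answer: -2/415 ≈ -0.0048193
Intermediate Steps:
f = -9/2 (f = 3*(-1*6)/4 = (¾)*(-6) = -9/2 ≈ -4.5000)
Y(C, W) = -5*C/2 (Y(C, W) = -9*C/2 + C*2 = -9*C/2 + 2*C = -5*C/2)
1/Y(83, -19) = 1/(-5/2*83) = 1/(-415/2) = -2/415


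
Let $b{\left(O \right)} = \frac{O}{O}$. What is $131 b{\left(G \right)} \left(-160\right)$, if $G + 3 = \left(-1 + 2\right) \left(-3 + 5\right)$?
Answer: $-20960$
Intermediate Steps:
$G = -1$ ($G = -3 + \left(-1 + 2\right) \left(-3 + 5\right) = -3 + 1 \cdot 2 = -3 + 2 = -1$)
$b{\left(O \right)} = 1$
$131 b{\left(G \right)} \left(-160\right) = 131 \cdot 1 \left(-160\right) = 131 \left(-160\right) = -20960$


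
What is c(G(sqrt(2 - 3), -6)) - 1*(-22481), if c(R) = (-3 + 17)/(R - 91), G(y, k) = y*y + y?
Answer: 190300377/8465 - 14*I/8465 ≈ 22481.0 - 0.0016539*I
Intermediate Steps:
G(y, k) = y + y**2 (G(y, k) = y**2 + y = y + y**2)
c(R) = 14/(-91 + R)
c(G(sqrt(2 - 3), -6)) - 1*(-22481) = 14/(-91 + sqrt(2 - 3)*(1 + sqrt(2 - 3))) - 1*(-22481) = 14/(-91 + sqrt(-1)*(1 + sqrt(-1))) + 22481 = 14/(-91 + I*(1 + I)) + 22481 = 22481 + 14/(-91 + I*(1 + I))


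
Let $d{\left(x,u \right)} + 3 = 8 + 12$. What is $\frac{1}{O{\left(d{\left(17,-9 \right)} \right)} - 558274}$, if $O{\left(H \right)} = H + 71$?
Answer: $- \frac{1}{558186} \approx -1.7915 \cdot 10^{-6}$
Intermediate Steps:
$d{\left(x,u \right)} = 17$ ($d{\left(x,u \right)} = -3 + \left(8 + 12\right) = -3 + 20 = 17$)
$O{\left(H \right)} = 71 + H$
$\frac{1}{O{\left(d{\left(17,-9 \right)} \right)} - 558274} = \frac{1}{\left(71 + 17\right) - 558274} = \frac{1}{88 - 558274} = \frac{1}{-558186} = - \frac{1}{558186}$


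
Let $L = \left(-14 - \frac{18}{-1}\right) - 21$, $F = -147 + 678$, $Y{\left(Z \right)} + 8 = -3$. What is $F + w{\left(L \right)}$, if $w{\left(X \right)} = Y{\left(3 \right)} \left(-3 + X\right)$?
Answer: $751$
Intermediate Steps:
$Y{\left(Z \right)} = -11$ ($Y{\left(Z \right)} = -8 - 3 = -11$)
$F = 531$
$L = -17$ ($L = \left(-14 - -18\right) - 21 = \left(-14 + 18\right) - 21 = 4 - 21 = -17$)
$w{\left(X \right)} = 33 - 11 X$ ($w{\left(X \right)} = - 11 \left(-3 + X\right) = 33 - 11 X$)
$F + w{\left(L \right)} = 531 + \left(33 - -187\right) = 531 + \left(33 + 187\right) = 531 + 220 = 751$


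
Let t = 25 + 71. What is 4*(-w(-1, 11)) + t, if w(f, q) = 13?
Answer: 44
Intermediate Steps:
t = 96
4*(-w(-1, 11)) + t = 4*(-1*13) + 96 = 4*(-13) + 96 = -52 + 96 = 44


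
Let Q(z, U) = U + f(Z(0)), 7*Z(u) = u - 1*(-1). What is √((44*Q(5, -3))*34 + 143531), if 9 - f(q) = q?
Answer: √7462371/7 ≈ 390.25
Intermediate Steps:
Z(u) = ⅐ + u/7 (Z(u) = (u - 1*(-1))/7 = (u + 1)/7 = (1 + u)/7 = ⅐ + u/7)
f(q) = 9 - q
Q(z, U) = 62/7 + U (Q(z, U) = U + (9 - (⅐ + (⅐)*0)) = U + (9 - (⅐ + 0)) = U + (9 - 1*⅐) = U + (9 - ⅐) = U + 62/7 = 62/7 + U)
√((44*Q(5, -3))*34 + 143531) = √((44*(62/7 - 3))*34 + 143531) = √((44*(41/7))*34 + 143531) = √((1804/7)*34 + 143531) = √(61336/7 + 143531) = √(1066053/7) = √7462371/7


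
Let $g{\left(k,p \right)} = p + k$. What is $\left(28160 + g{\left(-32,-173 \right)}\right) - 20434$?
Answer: $7521$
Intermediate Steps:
$g{\left(k,p \right)} = k + p$
$\left(28160 + g{\left(-32,-173 \right)}\right) - 20434 = \left(28160 - 205\right) - 20434 = 27955 - 20434 = 7521$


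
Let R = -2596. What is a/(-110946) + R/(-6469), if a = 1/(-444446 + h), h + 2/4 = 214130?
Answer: 66334794692233/165300380131821 ≈ 0.40130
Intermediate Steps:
h = 428259/2 (h = -1/2 + 214130 = 428259/2 ≈ 2.1413e+5)
a = -2/460633 (a = 1/(-444446 + 428259/2) = 1/(-460633/2) = -2/460633 ≈ -4.3419e-6)
a/(-110946) + R/(-6469) = -2/460633/(-110946) - 2596/(-6469) = -2/460633*(-1/110946) - 2596*(-1/6469) = 1/25552694409 + 2596/6469 = 66334794692233/165300380131821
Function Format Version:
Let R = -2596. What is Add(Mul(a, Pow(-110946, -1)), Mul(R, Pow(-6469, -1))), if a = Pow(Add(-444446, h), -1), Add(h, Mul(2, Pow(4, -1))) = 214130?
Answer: Rational(66334794692233, 165300380131821) ≈ 0.40130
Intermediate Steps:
h = Rational(428259, 2) (h = Add(Rational(-1, 2), 214130) = Rational(428259, 2) ≈ 2.1413e+5)
a = Rational(-2, 460633) (a = Pow(Add(-444446, Rational(428259, 2)), -1) = Pow(Rational(-460633, 2), -1) = Rational(-2, 460633) ≈ -4.3419e-6)
Add(Mul(a, Pow(-110946, -1)), Mul(R, Pow(-6469, -1))) = Add(Mul(Rational(-2, 460633), Pow(-110946, -1)), Mul(-2596, Pow(-6469, -1))) = Add(Mul(Rational(-2, 460633), Rational(-1, 110946)), Mul(-2596, Rational(-1, 6469))) = Add(Rational(1, 25552694409), Rational(2596, 6469)) = Rational(66334794692233, 165300380131821)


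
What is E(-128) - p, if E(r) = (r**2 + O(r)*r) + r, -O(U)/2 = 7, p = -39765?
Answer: 57813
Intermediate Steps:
O(U) = -14 (O(U) = -2*7 = -14)
E(r) = r**2 - 13*r (E(r) = (r**2 - 14*r) + r = r**2 - 13*r)
E(-128) - p = -128*(-13 - 128) - 1*(-39765) = -128*(-141) + 39765 = 18048 + 39765 = 57813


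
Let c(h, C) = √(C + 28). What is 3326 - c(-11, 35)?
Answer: 3326 - 3*√7 ≈ 3318.1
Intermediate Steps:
c(h, C) = √(28 + C)
3326 - c(-11, 35) = 3326 - √(28 + 35) = 3326 - √63 = 3326 - 3*√7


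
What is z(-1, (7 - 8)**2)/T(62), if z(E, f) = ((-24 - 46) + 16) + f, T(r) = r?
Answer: -53/62 ≈ -0.85484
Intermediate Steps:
z(E, f) = -54 + f (z(E, f) = (-70 + 16) + f = -54 + f)
z(-1, (7 - 8)**2)/T(62) = (-54 + (7 - 8)**2)/62 = (-54 + (-1)**2)*(1/62) = (-54 + 1)*(1/62) = -53*1/62 = -53/62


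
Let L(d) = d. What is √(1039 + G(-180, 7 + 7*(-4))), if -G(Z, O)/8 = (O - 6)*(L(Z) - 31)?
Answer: I*√44537 ≈ 211.04*I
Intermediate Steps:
G(Z, O) = -8*(-31 + Z)*(-6 + O) (G(Z, O) = -8*(O - 6)*(Z - 31) = -8*(-6 + O)*(-31 + Z) = -8*(-31 + Z)*(-6 + O))
√(1039 + G(-180, 7 + 7*(-4))) = √(1039 + (-1488 + 48*(-180) + 248*(7 + 7*(-4)) - 8*(7 + 7*(-4))*(-180))) = √(1039 + (-1488 - 8640 + 248*(7 - 28) - 8*(7 - 28)*(-180))) = √(1039 + (-1488 - 8640 + 248*(-21) - 8*(-21)*(-180))) = √(1039 + (-1488 - 8640 - 5208 - 30240)) = √(1039 - 45576) = √(-44537) = I*√44537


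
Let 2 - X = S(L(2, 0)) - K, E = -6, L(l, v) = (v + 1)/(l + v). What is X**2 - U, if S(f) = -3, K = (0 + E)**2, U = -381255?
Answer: 382936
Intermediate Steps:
L(l, v) = (1 + v)/(l + v)
K = 36 (K = (0 - 6)**2 = (-6)**2 = 36)
X = 41 (X = 2 - (-3 - 1*36) = 2 - (-3 - 36) = 2 - 1*(-39) = 2 + 39 = 41)
X**2 - U = 41**2 - 1*(-381255) = 1681 + 381255 = 382936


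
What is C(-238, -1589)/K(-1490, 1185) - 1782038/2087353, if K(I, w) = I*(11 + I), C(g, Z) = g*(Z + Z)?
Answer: -69067538132/135291784695 ≈ -0.51051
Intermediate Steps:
C(g, Z) = 2*Z*g (C(g, Z) = g*(2*Z) = 2*Z*g)
C(-238, -1589)/K(-1490, 1185) - 1782038/2087353 = (2*(-1589)*(-238))/((-1490*(11 - 1490))) - 1782038/2087353 = 756364/((-1490*(-1479))) - 1782038*1/2087353 = 756364/2203710 - 1782038/2087353 = 756364*(1/2203710) - 1782038/2087353 = 22246/64815 - 1782038/2087353 = -69067538132/135291784695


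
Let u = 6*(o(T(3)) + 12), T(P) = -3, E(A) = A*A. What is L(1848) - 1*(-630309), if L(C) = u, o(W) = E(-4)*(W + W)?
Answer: 629805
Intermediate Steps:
E(A) = A**2
o(W) = 32*W (o(W) = (-4)**2*(W + W) = 16*(2*W) = 32*W)
u = -504 (u = 6*(32*(-3) + 12) = 6*(-96 + 12) = 6*(-84) = -504)
L(C) = -504
L(1848) - 1*(-630309) = -504 - 1*(-630309) = -504 + 630309 = 629805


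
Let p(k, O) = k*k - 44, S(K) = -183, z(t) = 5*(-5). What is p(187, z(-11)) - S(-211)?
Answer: 35108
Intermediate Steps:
z(t) = -25
p(k, O) = -44 + k² (p(k, O) = k² - 44 = -44 + k²)
p(187, z(-11)) - S(-211) = (-44 + 187²) - 1*(-183) = (-44 + 34969) + 183 = 34925 + 183 = 35108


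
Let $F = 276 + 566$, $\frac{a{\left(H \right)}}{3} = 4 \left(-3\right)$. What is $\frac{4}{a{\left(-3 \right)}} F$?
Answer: $- \frac{842}{9} \approx -93.556$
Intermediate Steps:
$a{\left(H \right)} = -36$ ($a{\left(H \right)} = 3 \cdot 4 \left(-3\right) = 3 \left(-12\right) = -36$)
$F = 842$
$\frac{4}{a{\left(-3 \right)}} F = \frac{4}{-36} \cdot 842 = 4 \left(- \frac{1}{36}\right) 842 = \left(- \frac{1}{9}\right) 842 = - \frac{842}{9}$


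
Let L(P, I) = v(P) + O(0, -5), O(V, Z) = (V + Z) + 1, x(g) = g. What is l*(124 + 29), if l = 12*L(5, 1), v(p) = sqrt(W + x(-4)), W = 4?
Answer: -7344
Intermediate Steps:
v(p) = 0 (v(p) = sqrt(4 - 4) = sqrt(0) = 0)
O(V, Z) = 1 + V + Z
L(P, I) = -4 (L(P, I) = 0 + (1 + 0 - 5) = 0 - 4 = -4)
l = -48 (l = 12*(-4) = -48)
l*(124 + 29) = -48*(124 + 29) = -48*153 = -7344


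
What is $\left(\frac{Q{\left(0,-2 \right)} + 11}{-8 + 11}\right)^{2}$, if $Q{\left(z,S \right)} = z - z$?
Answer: $\frac{121}{9} \approx 13.444$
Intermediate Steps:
$Q{\left(z,S \right)} = 0$
$\left(\frac{Q{\left(0,-2 \right)} + 11}{-8 + 11}\right)^{2} = \left(\frac{0 + 11}{-8 + 11}\right)^{2} = \left(\frac{11}{3}\right)^{2} = \frac{121}{9}$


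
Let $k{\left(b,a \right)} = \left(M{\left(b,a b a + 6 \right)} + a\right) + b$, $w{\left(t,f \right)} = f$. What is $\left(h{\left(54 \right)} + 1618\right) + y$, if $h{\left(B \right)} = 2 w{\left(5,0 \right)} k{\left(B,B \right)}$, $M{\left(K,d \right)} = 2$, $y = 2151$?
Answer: $3769$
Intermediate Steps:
$k{\left(b,a \right)} = 2 + a + b$ ($k{\left(b,a \right)} = \left(2 + a\right) + b = 2 + a + b$)
$h{\left(B \right)} = 0$ ($h{\left(B \right)} = 2 \cdot 0 \left(2 + B + B\right) = 0 \left(2 + 2 B\right) = 0$)
$\left(h{\left(54 \right)} + 1618\right) + y = \left(0 + 1618\right) + 2151 = 1618 + 2151 = 3769$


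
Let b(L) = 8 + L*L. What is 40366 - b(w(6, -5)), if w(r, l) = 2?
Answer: 40354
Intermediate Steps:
b(L) = 8 + L²
40366 - b(w(6, -5)) = 40366 - (8 + 2²) = 40366 - (8 + 4) = 40366 - 1*12 = 40366 - 12 = 40354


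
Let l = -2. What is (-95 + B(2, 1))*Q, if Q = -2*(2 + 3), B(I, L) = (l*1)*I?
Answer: 990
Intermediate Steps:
B(I, L) = -2*I (B(I, L) = (-2*1)*I = -2*I)
Q = -10 (Q = -2*5 = -10)
(-95 + B(2, 1))*Q = (-95 - 2*2)*(-10) = (-95 - 4)*(-10) = -99*(-10) = 990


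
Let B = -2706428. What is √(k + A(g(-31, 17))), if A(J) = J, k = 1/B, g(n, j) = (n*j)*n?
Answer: √29916120475800645/1353214 ≈ 127.82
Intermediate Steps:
g(n, j) = j*n² (g(n, j) = (j*n)*n = j*n²)
k = -1/2706428 (k = 1/(-2706428) = -1/2706428 ≈ -3.6949e-7)
√(k + A(g(-31, 17))) = √(-1/2706428 + 17*(-31)²) = √(-1/2706428 + 17*961) = √(-1/2706428 + 16337) = √(44214914235/2706428) = √29916120475800645/1353214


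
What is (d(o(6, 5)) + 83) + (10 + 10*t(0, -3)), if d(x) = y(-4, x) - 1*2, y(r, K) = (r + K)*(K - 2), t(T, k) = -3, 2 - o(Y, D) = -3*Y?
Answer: 349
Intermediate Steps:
o(Y, D) = 2 + 3*Y (o(Y, D) = 2 - (-3)*Y = 2 + 3*Y)
y(r, K) = (-2 + K)*(K + r) (y(r, K) = (K + r)*(-2 + K) = (-2 + K)*(K + r))
d(x) = 6 + x² - 6*x (d(x) = (x² - 2*x - 2*(-4) + x*(-4)) - 1*2 = (x² - 2*x + 8 - 4*x) - 2 = (8 + x² - 6*x) - 2 = 6 + x² - 6*x)
(d(o(6, 5)) + 83) + (10 + 10*t(0, -3)) = ((6 + (2 + 3*6)² - 6*(2 + 3*6)) + 83) + (10 + 10*(-3)) = ((6 + (2 + 18)² - 6*(2 + 18)) + 83) + (10 - 30) = ((6 + 20² - 6*20) + 83) - 20 = ((6 + 400 - 120) + 83) - 20 = (286 + 83) - 20 = 369 - 20 = 349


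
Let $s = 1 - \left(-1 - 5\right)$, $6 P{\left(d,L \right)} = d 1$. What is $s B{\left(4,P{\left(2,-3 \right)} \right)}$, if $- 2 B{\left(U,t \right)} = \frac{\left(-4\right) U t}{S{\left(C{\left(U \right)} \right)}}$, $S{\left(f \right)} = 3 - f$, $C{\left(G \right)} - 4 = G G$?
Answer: $- \frac{56}{51} \approx -1.098$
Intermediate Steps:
$C{\left(G \right)} = 4 + G^{2}$ ($C{\left(G \right)} = 4 + G G = 4 + G^{2}$)
$P{\left(d,L \right)} = \frac{d}{6}$ ($P{\left(d,L \right)} = \frac{d 1}{6} = \frac{d}{6}$)
$B{\left(U,t \right)} = \frac{2 U t}{-1 - U^{2}}$ ($B{\left(U,t \right)} = - \frac{- 4 U t \frac{1}{3 - \left(4 + U^{2}\right)}}{2} = - \frac{- 4 U t \frac{1}{-1 - U^{2}}}{2} = - \frac{\left(-4\right) U t \frac{1}{-1 - U^{2}}}{2} = \frac{2 U t}{-1 - U^{2}}$)
$s = 7$ ($s = 1 - -6 = 1 + 6 = 7$)
$s B{\left(4,P{\left(2,-3 \right)} \right)} = 7 \left(\left(-2\right) 4 \cdot \frac{1}{6} \cdot 2 \frac{1}{1 + 4^{2}}\right) = 7 \left(\left(-2\right) 4 \cdot \frac{1}{3} \frac{1}{1 + 16}\right) = 7 \left(\left(-2\right) 4 \cdot \frac{1}{3} \cdot \frac{1}{17}\right) = 7 \left(- \frac{8}{51}\right) = - \frac{56}{51}$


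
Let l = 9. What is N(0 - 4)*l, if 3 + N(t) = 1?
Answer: -18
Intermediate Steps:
N(t) = -2 (N(t) = -3 + 1 = -2)
N(0 - 4)*l = -2*9 = -18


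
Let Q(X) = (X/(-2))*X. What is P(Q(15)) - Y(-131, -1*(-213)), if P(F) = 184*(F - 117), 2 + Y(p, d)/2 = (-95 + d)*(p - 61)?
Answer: 3088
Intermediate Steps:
Y(p, d) = -4 + 2*(-95 + d)*(-61 + p) (Y(p, d) = -4 + 2*((-95 + d)*(p - 61)) = -4 + 2*((-95 + d)*(-61 + p)) = -4 + 2*(-95 + d)*(-61 + p))
Q(X) = -X²/2 (Q(X) = (X*(-½))*X = (-X/2)*X = -X²/2)
P(F) = -21528 + 184*F (P(F) = 184*(-117 + F) = -21528 + 184*F)
P(Q(15)) - Y(-131, -1*(-213)) = (-21528 + 184*(-½*15²)) - (11586 - 190*(-131) - (-122)*(-213) + 2*(-1*(-213))*(-131)) = (-21528 + 184*(-½*225)) - (11586 + 24890 - 122*213 + 2*213*(-131)) = (-21528 + 184*(-225/2)) - (11586 + 24890 - 25986 - 55806) = (-21528 - 20700) - 1*(-45316) = -42228 + 45316 = 3088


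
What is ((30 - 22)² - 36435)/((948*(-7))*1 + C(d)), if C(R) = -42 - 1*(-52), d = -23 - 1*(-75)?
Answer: 36371/6626 ≈ 5.4891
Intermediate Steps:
d = 52 (d = -23 + 75 = 52)
C(R) = 10 (C(R) = -42 + 52 = 10)
((30 - 22)² - 36435)/((948*(-7))*1 + C(d)) = ((30 - 22)² - 36435)/((948*(-7))*1 + 10) = (8² - 36435)/(-6636*1 + 10) = (64 - 36435)/(-6636 + 10) = -36371/(-6626) = -36371*(-1/6626) = 36371/6626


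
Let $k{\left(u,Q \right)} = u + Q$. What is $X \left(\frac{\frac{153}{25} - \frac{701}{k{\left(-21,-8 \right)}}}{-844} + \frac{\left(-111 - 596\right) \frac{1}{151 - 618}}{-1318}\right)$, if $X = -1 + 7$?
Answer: $- \frac{10462767054}{47078515175} \approx -0.22224$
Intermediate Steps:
$k{\left(u,Q \right)} = Q + u$
$X = 6$
$X \left(\frac{\frac{153}{25} - \frac{701}{k{\left(-21,-8 \right)}}}{-844} + \frac{\left(-111 - 596\right) \frac{1}{151 - 618}}{-1318}\right) = 6 \left(\frac{\frac{153}{25} - \frac{701}{-8 - 21}}{-844} + \frac{\left(-111 - 596\right) \frac{1}{151 - 618}}{-1318}\right) = 6 \left(\left(153 \cdot \frac{1}{25} - \frac{701}{-29}\right) \left(- \frac{1}{844}\right) + - \frac{707}{-467} \left(- \frac{1}{1318}\right)\right) = 6 \left(\left(\frac{153}{25} - - \frac{701}{29}\right) \left(- \frac{1}{844}\right) + \left(-707\right) \left(- \frac{1}{467}\right) \left(- \frac{1}{1318}\right)\right) = 6 \left(\left(\frac{153}{25} + \frac{701}{29}\right) \left(- \frac{1}{844}\right) + \frac{707}{467} \left(- \frac{1}{1318}\right)\right) = 6 \left(\frac{21962}{725} \left(- \frac{1}{844}\right) - \frac{707}{615506}\right) = 6 \left(- \frac{10981}{305950} - \frac{707}{615506}\right) = 6 \left(- \frac{1743794509}{47078515175}\right) = - \frac{10462767054}{47078515175}$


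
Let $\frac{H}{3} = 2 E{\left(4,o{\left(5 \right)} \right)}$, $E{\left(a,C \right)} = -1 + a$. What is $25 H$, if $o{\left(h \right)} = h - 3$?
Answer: $450$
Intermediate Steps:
$o{\left(h \right)} = -3 + h$ ($o{\left(h \right)} = h - 3 = -3 + h$)
$H = 18$ ($H = 3 \cdot 2 \left(-1 + 4\right) = 3 \cdot 2 \cdot 3 = 3 \cdot 6 = 18$)
$25 H = 25 \cdot 18 = 450$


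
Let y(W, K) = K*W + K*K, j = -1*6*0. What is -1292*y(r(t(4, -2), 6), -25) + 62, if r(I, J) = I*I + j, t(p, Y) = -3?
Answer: -516738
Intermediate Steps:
j = 0 (j = -6*0 = 0)
r(I, J) = I² (r(I, J) = I*I + 0 = I² + 0 = I²)
y(W, K) = K² + K*W (y(W, K) = K*W + K² = K² + K*W)
-1292*y(r(t(4, -2), 6), -25) + 62 = -(-32300)*(-25 + (-3)²) + 62 = -(-32300)*(-25 + 9) + 62 = -(-32300)*(-16) + 62 = -1292*400 + 62 = -516800 + 62 = -516738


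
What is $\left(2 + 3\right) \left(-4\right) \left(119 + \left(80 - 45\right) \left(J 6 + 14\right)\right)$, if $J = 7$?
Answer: $-41580$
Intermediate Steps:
$\left(2 + 3\right) \left(-4\right) \left(119 + \left(80 - 45\right) \left(J 6 + 14\right)\right) = \left(2 + 3\right) \left(-4\right) \left(119 + \left(80 - 45\right) \left(7 \cdot 6 + 14\right)\right) = 5 \left(-4\right) \left(119 + 35 \left(42 + 14\right)\right) = - 20 \left(119 + 35 \cdot 56\right) = - 20 \left(119 + 1960\right) = \left(-20\right) 2079 = -41580$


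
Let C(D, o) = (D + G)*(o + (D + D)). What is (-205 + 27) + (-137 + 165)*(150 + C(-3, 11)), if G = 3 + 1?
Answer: 4162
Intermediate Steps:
G = 4
C(D, o) = (4 + D)*(o + 2*D) (C(D, o) = (D + 4)*(o + (D + D)) = (4 + D)*(o + 2*D))
(-205 + 27) + (-137 + 165)*(150 + C(-3, 11)) = (-205 + 27) + (-137 + 165)*(150 + (2*(-3)² + 4*11 + 8*(-3) - 3*11)) = -178 + 28*(150 + (2*9 + 44 - 24 - 33)) = -178 + 28*(150 + (18 + 44 - 24 - 33)) = -178 + 28*(150 + 5) = -178 + 28*155 = -178 + 4340 = 4162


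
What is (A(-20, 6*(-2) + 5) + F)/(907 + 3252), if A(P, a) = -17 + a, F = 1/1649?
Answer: -39575/6858191 ≈ -0.0057705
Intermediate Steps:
F = 1/1649 ≈ 0.00060643
(A(-20, 6*(-2) + 5) + F)/(907 + 3252) = ((-17 + (6*(-2) + 5)) + 1/1649)/(907 + 3252) = ((-17 + (-12 + 5)) + 1/1649)/4159 = ((-17 - 7) + 1/1649)*(1/4159) = (-24 + 1/1649)*(1/4159) = -39575/1649*1/4159 = -39575/6858191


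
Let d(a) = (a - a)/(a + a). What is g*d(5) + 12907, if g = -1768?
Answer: 12907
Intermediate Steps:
d(a) = 0 (d(a) = 0/((2*a)) = 0*(1/(2*a)) = 0)
g*d(5) + 12907 = -1768*0 + 12907 = 0 + 12907 = 12907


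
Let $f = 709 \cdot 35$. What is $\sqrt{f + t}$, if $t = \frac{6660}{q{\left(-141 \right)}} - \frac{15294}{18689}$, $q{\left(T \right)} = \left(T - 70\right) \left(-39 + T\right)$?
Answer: $\frac{2 \sqrt{96467288955857094}}{3943379} \approx 157.53$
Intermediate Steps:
$q{\left(T \right)} = \left(-70 + T\right) \left(-39 + T\right)$
$t = - \frac{2535541}{3943379}$ ($t = \frac{6660}{2730 + \left(-141\right)^{2} - -15369} - \frac{15294}{18689} = \frac{6660}{2730 + 19881 + 15369} - \frac{15294}{18689} = \frac{6660}{37980} - \frac{15294}{18689} = 6660 \cdot \frac{1}{37980} - \frac{15294}{18689} = \frac{37}{211} - \frac{15294}{18689} = - \frac{2535541}{3943379} \approx -0.64299$)
$f = 24815$
$\sqrt{f + t} = \sqrt{24815 - \frac{2535541}{3943379}} = \sqrt{\frac{97852414344}{3943379}} = \frac{2 \sqrt{96467288955857094}}{3943379}$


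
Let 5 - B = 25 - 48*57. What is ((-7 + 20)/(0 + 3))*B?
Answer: 35308/3 ≈ 11769.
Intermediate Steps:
B = 2716 (B = 5 - (25 - 48*57) = 5 - (25 - 2736) = 5 - 1*(-2711) = 5 + 2711 = 2716)
((-7 + 20)/(0 + 3))*B = ((-7 + 20)/(0 + 3))*2716 = (13/3)*2716 = 35308/3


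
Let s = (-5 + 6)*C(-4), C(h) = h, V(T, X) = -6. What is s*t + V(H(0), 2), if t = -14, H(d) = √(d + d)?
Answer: 50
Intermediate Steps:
H(d) = √2*√d (H(d) = √(2*d) = √2*√d)
s = -4 (s = (-5 + 6)*(-4) = 1*(-4) = -4)
s*t + V(H(0), 2) = -4*(-14) - 6 = 56 - 6 = 50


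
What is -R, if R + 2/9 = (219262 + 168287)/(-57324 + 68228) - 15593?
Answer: 1526768515/98136 ≈ 15558.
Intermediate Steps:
R = -1526768515/98136 (R = -2/9 + ((219262 + 168287)/(-57324 + 68228) - 15593) = -2/9 + (387549/10904 - 15593) = -2/9 - 169638523/10904 = -1526768515/98136 ≈ -15558.)
-R = -1*(-1526768515/98136) = 1526768515/98136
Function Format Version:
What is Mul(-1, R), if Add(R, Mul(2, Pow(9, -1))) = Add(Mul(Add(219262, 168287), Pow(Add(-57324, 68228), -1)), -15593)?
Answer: Rational(1526768515, 98136) ≈ 15558.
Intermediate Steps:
R = Rational(-1526768515, 98136) (R = Add(Rational(-2, 9), Add(Mul(Add(219262, 168287), Pow(Add(-57324, 68228), -1)), -15593)) = Add(Rational(-2, 9), Add(Mul(387549, Pow(10904, -1)), -15593)) = Add(Rational(-2, 9), Add(Mul(387549, Rational(1, 10904)), -15593)) = Add(Rational(-2, 9), Add(Rational(387549, 10904), -15593)) = Add(Rational(-2, 9), Rational(-169638523, 10904)) = Rational(-1526768515, 98136) ≈ -15558.)
Mul(-1, R) = Mul(-1, Rational(-1526768515, 98136)) = Rational(1526768515, 98136)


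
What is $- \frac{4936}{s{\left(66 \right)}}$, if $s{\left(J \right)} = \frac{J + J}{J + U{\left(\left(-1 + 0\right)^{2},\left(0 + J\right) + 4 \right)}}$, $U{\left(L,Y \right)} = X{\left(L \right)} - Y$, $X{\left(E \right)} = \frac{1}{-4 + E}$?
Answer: $\frac{16042}{99} \approx 162.04$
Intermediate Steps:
$U{\left(L,Y \right)} = \frac{1}{-4 + L} - Y$
$s{\left(J \right)} = - \frac{6 J}{13}$ ($s{\left(J \right)} = \frac{J + J}{J + \frac{1 - \left(\left(0 + J\right) + 4\right) \left(-4 + \left(-1 + 0\right)^{2}\right)}{-4 + \left(-1 + 0\right)^{2}}} = \frac{2 J}{J + \frac{1 - \left(J + 4\right) \left(-4 + \left(-1\right)^{2}\right)}{-4 + \left(-1\right)^{2}}} = \frac{2 J}{J + \frac{1 - \left(4 + J\right) \left(-4 + 1\right)}{-4 + 1}} = \frac{2 J}{J + \frac{1 - \left(4 + J\right) \left(-3\right)}{-3}} = \frac{2 J}{J - \frac{1 + \left(12 + 3 J\right)}{3}} = \frac{2 J}{J - \frac{13 + 3 J}{3}} = \frac{2 J}{J - \left(\frac{13}{3} + J\right)} = \frac{2 J}{- \frac{13}{3}} = 2 J \left(- \frac{3}{13}\right) = - \frac{6 J}{13}$)
$- \frac{4936}{s{\left(66 \right)}} = - \frac{4936}{\left(- \frac{6}{13}\right) 66} = - \frac{4936}{- \frac{396}{13}} = \left(-4936\right) \left(- \frac{13}{396}\right) = \frac{16042}{99}$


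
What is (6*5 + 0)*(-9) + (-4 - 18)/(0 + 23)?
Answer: -6232/23 ≈ -270.96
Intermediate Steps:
(6*5 + 0)*(-9) + (-4 - 18)/(0 + 23) = (30 + 0)*(-9) - 22/23 = 30*(-9) - 22*1/23 = -270 - 22/23 = -6232/23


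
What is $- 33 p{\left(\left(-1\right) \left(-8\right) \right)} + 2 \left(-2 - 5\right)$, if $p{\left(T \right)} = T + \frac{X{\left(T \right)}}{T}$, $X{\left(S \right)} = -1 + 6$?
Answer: $- \frac{2389}{8} \approx -298.63$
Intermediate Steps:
$X{\left(S \right)} = 5$
$p{\left(T \right)} = T + \frac{5}{T}$
$- 33 p{\left(\left(-1\right) \left(-8\right) \right)} + 2 \left(-2 - 5\right) = - 33 \left(\left(-1\right) \left(-8\right) + \frac{5}{\left(-1\right) \left(-8\right)}\right) + 2 \left(-2 - 5\right) = - 33 \left(8 + \frac{5}{8}\right) + 2 \left(-7\right) = - 33 \left(8 + 5 \cdot \frac{1}{8}\right) - 14 = - 33 \left(8 + \frac{5}{8}\right) - 14 = \left(-33\right) \frac{69}{8} - 14 = - \frac{2277}{8} - 14 = - \frac{2389}{8}$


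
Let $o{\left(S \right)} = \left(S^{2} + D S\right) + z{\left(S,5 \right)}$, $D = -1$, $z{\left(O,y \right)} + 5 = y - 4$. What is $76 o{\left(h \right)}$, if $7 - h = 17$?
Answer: $8056$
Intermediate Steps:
$h = -10$ ($h = 7 - 17 = -10$)
$z{\left(O,y \right)} = -9 + y$ ($z{\left(O,y \right)} = -5 + \left(y - 4\right) = -5 + \left(-4 + y\right) = -9 + y$)
$o{\left(S \right)} = -4 + S^{2} - S$ ($o{\left(S \right)} = \left(S^{2} - S\right) + \left(-9 + 5\right) = \left(S^{2} - S\right) - 4 = -4 + S^{2} - S$)
$76 o{\left(h \right)} = 76 \left(-4 + \left(-10\right)^{2} - -10\right) = 76 \left(-4 + 100 + 10\right) = 76 \cdot 106 = 8056$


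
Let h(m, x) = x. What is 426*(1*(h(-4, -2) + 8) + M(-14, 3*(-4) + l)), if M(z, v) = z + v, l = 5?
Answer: -6390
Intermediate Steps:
M(z, v) = v + z
426*(1*(h(-4, -2) + 8) + M(-14, 3*(-4) + l)) = 426*(1*(-2 + 8) + ((3*(-4) + 5) - 14)) = 426*(1*6 + ((-12 + 5) - 14)) = 426*(6 + (-7 - 14)) = 426*(6 - 21) = 426*(-15) = -6390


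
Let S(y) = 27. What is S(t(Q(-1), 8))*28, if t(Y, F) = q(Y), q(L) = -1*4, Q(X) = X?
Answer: 756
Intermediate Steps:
q(L) = -4
t(Y, F) = -4
S(t(Q(-1), 8))*28 = 27*28 = 756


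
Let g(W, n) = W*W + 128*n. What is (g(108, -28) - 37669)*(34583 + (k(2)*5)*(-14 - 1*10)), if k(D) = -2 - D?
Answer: -1037479107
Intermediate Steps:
g(W, n) = W² + 128*n
(g(108, -28) - 37669)*(34583 + (k(2)*5)*(-14 - 1*10)) = ((108² + 128*(-28)) - 37669)*(34583 + ((-2 - 1*2)*5)*(-14 - 1*10)) = ((11664 - 3584) - 37669)*(34583 + ((-2 - 2)*5)*(-14 - 10)) = (8080 - 37669)*(34583 - 4*5*(-24)) = -29589*(34583 - 20*(-24)) = -29589*(34583 + 480) = -29589*35063 = -1037479107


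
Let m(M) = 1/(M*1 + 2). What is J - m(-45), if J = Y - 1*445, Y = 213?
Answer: -9975/43 ≈ -231.98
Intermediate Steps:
m(M) = 1/(2 + M) (m(M) = 1/(M + 2) = 1/(2 + M))
J = -232 (J = 213 - 1*445 = 213 - 445 = -232)
J - m(-45) = -232 - 1/(2 - 45) = -232 - 1/(-43) = -232 - 1*(-1/43) = -232 + 1/43 = -9975/43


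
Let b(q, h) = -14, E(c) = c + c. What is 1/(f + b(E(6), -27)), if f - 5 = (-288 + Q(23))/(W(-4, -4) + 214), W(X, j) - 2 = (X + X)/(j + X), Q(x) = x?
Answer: -217/2218 ≈ -0.097836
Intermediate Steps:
E(c) = 2*c
W(X, j) = 2 + 2*X/(X + j) (W(X, j) = 2 + (X + X)/(j + X) = 2 + (2*X)/(X + j) = 2 + 2*X/(X + j))
f = 820/217 (f = 5 + (-288 + 23)/(2*(-4 + 2*(-4))/(-4 - 4) + 214) = 5 - 265/(2*(-4 - 8)/(-8) + 214) = 5 - 265/(2*(-⅛)*(-12) + 214) = 5 - 265/(3 + 214) = 5 - 265/217 = 820/217 ≈ 3.7788)
1/(f + b(E(6), -27)) = 1/(820/217 - 14) = 1/(-2218/217) = -217/2218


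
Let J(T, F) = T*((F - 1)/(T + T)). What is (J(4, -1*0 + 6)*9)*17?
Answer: 765/2 ≈ 382.50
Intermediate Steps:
J(T, F) = -1/2 + F/2 (J(T, F) = T*((-1 + F)/((2*T))) = T*((-1 + F)*(1/(2*T))) = T*((-1 + F)/(2*T)) = -1/2 + F/2)
(J(4, -1*0 + 6)*9)*17 = ((-1/2 + (-1*0 + 6)/2)*9)*17 = ((-1/2 + (0 + 6)/2)*9)*17 = ((-1/2 + (1/2)*6)*9)*17 = ((-1/2 + 3)*9)*17 = ((5/2)*9)*17 = (45/2)*17 = 765/2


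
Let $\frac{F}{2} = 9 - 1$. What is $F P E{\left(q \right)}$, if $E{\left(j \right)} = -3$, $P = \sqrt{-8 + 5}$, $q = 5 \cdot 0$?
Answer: $- 48 i \sqrt{3} \approx - 83.138 i$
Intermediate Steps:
$q = 0$
$F = 16$ ($F = 2 \left(9 - 1\right) = 2 \cdot 8 = 16$)
$P = i \sqrt{3}$ ($P = \sqrt{-3} = i \sqrt{3} \approx 1.732 i$)
$F P E{\left(q \right)} = 16 i \sqrt{3} \left(-3\right) = - 48 i \sqrt{3}$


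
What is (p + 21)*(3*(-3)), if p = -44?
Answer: 207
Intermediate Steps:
(p + 21)*(3*(-3)) = (-44 + 21)*(3*(-3)) = -23*(-9) = 207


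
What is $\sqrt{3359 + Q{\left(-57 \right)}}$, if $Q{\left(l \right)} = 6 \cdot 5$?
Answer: $\sqrt{3389} \approx 58.215$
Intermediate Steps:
$Q{\left(l \right)} = 30$
$\sqrt{3359 + Q{\left(-57 \right)}} = \sqrt{3359 + 30} = \sqrt{3389}$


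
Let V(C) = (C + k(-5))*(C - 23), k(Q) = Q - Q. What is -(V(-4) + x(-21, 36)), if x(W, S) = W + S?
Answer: -123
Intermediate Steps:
k(Q) = 0
V(C) = C*(-23 + C) (V(C) = (C + 0)*(C - 23) = C*(-23 + C))
x(W, S) = S + W
-(V(-4) + x(-21, 36)) = -(-4*(-23 - 4) + (36 - 21)) = -(-4*(-27) + 15) = -(108 + 15) = -1*123 = -123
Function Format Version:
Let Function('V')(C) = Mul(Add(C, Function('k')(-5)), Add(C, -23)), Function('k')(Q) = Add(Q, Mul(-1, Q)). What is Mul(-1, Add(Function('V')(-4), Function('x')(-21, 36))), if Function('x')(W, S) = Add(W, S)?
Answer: -123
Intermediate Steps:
Function('k')(Q) = 0
Function('V')(C) = Mul(C, Add(-23, C)) (Function('V')(C) = Mul(Add(C, 0), Add(C, -23)) = Mul(C, Add(-23, C)))
Function('x')(W, S) = Add(S, W)
Mul(-1, Add(Function('V')(-4), Function('x')(-21, 36))) = Mul(-1, Add(Mul(-4, Add(-23, -4)), Add(36, -21))) = Mul(-1, Add(Mul(-4, -27), 15)) = Mul(-1, Add(108, 15)) = Mul(-1, 123) = -123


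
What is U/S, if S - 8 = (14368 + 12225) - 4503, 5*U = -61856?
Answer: -30928/55245 ≈ -0.55983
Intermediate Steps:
U = -61856/5 (U = (1/5)*(-61856) = -61856/5 ≈ -12371.)
S = 22098 (S = 8 + ((14368 + 12225) - 4503) = 8 + (26593 - 4503) = 8 + 22090 = 22098)
U/S = -61856/5/22098 = -61856/5*1/22098 = -30928/55245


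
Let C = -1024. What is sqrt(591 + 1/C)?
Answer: sqrt(605183)/32 ≈ 24.310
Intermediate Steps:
sqrt(591 + 1/C) = sqrt(591 + 1/(-1024)) = sqrt(591 - 1/1024) = sqrt(605183/1024) = sqrt(605183)/32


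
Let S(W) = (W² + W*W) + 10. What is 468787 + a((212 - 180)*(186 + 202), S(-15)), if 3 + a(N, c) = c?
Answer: 469244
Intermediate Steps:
S(W) = 10 + 2*W² (S(W) = (W² + W²) + 10 = 2*W² + 10 = 10 + 2*W²)
a(N, c) = -3 + c
468787 + a((212 - 180)*(186 + 202), S(-15)) = 468787 + (-3 + (10 + 2*(-15)²)) = 468787 + (-3 + (10 + 2*225)) = 468787 + (-3 + (10 + 450)) = 468787 + (-3 + 460) = 468787 + 457 = 469244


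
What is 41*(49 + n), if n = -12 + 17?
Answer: 2214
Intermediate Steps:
n = 5
41*(49 + n) = 41*(49 + 5) = 41*54 = 2214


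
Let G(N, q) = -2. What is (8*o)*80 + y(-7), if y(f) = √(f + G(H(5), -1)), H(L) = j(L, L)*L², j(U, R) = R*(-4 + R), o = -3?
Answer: -1920 + 3*I ≈ -1920.0 + 3.0*I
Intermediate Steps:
H(L) = L³*(-4 + L) (H(L) = (L*(-4 + L))*L² = L³*(-4 + L))
y(f) = √(-2 + f) (y(f) = √(f - 2) = √(-2 + f))
(8*o)*80 + y(-7) = (8*(-3))*80 + √(-2 - 7) = -24*80 + √(-9) = -1920 + 3*I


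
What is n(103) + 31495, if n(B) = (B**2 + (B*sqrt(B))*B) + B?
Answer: 42207 + 10609*sqrt(103) ≈ 1.4988e+5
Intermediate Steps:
n(B) = B + B**2 + B**(5/2) (n(B) = (B**2 + B**(3/2)*B) + B = (B**2 + B**(5/2)) + B = B + B**2 + B**(5/2))
n(103) + 31495 = (103 + 103**2 + 103**(5/2)) + 31495 = (103 + 10609 + 10609*sqrt(103)) + 31495 = (10712 + 10609*sqrt(103)) + 31495 = 42207 + 10609*sqrt(103)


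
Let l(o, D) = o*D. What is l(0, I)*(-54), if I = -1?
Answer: 0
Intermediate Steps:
l(o, D) = D*o
l(0, I)*(-54) = -1*0*(-54) = 0*(-54) = 0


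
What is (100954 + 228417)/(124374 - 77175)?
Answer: 329371/47199 ≈ 6.9783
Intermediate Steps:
(100954 + 228417)/(124374 - 77175) = 329371/47199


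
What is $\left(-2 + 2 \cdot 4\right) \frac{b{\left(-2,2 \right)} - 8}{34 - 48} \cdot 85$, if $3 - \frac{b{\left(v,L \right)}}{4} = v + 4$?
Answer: $\frac{1020}{7} \approx 145.71$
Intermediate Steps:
$b{\left(v,L \right)} = -4 - 4 v$ ($b{\left(v,L \right)} = 12 - 4 \left(v + 4\right) = 12 - 4 \left(4 + v\right) = 12 - \left(16 + 4 v\right) = -4 - 4 v$)
$\left(-2 + 2 \cdot 4\right) \frac{b{\left(-2,2 \right)} - 8}{34 - 48} \cdot 85 = \left(-2 + 2 \cdot 4\right) \frac{\left(-4 - -8\right) - 8}{34 - 48} \cdot 85 = \left(-2 + 8\right) \frac{\left(-4 + 8\right) - 8}{-14} \cdot 85 = 6 \left(4 - 8\right) \left(- \frac{1}{14}\right) 85 = 6 \left(\left(-4\right) \left(- \frac{1}{14}\right)\right) 85 = 6 \cdot \frac{2}{7} \cdot 85 = \frac{12}{7} \cdot 85 = \frac{1020}{7}$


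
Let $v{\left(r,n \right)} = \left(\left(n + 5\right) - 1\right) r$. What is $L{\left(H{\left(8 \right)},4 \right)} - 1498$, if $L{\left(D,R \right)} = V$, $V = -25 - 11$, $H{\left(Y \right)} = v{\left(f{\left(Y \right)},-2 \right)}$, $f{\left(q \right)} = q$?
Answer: $-1534$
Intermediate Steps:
$v{\left(r,n \right)} = r \left(4 + n\right)$ ($v{\left(r,n \right)} = \left(\left(5 + n\right) - 1\right) r = \left(4 + n\right) r = r \left(4 + n\right)$)
$H{\left(Y \right)} = 2 Y$ ($H{\left(Y \right)} = Y \left(4 - 2\right) = Y 2 = 2 Y$)
$V = -36$
$L{\left(D,R \right)} = -36$
$L{\left(H{\left(8 \right)},4 \right)} - 1498 = -36 - 1498 = -1534$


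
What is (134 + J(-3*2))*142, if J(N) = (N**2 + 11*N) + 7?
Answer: 15762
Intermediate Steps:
J(N) = 7 + N**2 + 11*N
(134 + J(-3*2))*142 = (134 + (7 + (-3*2)**2 + 11*(-3*2)))*142 = (134 + (7 + (-6)**2 + 11*(-6)))*142 = (134 + (7 + 36 - 66))*142 = (134 - 23)*142 = 111*142 = 15762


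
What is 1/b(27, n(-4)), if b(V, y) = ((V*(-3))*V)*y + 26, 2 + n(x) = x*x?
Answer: -1/30592 ≈ -3.2688e-5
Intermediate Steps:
n(x) = -2 + x**2 (n(x) = -2 + x*x = -2 + x**2)
b(V, y) = 26 - 3*y*V**2 (b(V, y) = ((-3*V)*V)*y + 26 = (-3*V**2)*y + 26 = -3*y*V**2 + 26 = 26 - 3*y*V**2)
1/b(27, n(-4)) = 1/(26 - 3*(-2 + (-4)**2)*27**2) = 1/(26 - 3*(-2 + 16)*729) = 1/(26 - 3*14*729) = 1/(26 - 30618) = 1/(-30592) = -1/30592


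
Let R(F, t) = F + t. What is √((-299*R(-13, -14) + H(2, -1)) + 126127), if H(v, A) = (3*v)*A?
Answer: √134194 ≈ 366.33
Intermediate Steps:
H(v, A) = 3*A*v
√((-299*R(-13, -14) + H(2, -1)) + 126127) = √((-299*(-13 - 14) + 3*(-1)*2) + 126127) = √((-299*(-27) - 6) + 126127) = √((8073 - 6) + 126127) = √(8067 + 126127) = √134194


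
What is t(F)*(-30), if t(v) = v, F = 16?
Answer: -480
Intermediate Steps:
t(F)*(-30) = 16*(-30) = -480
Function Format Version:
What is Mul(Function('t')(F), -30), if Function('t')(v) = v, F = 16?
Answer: -480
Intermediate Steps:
Mul(Function('t')(F), -30) = Mul(16, -30) = -480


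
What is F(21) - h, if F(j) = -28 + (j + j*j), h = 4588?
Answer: -4154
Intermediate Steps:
F(j) = -28 + j + j**2 (F(j) = -28 + (j + j**2) = -28 + j + j**2)
F(21) - h = (-28 + 21 + 21**2) - 1*4588 = (-28 + 21 + 441) - 4588 = 434 - 4588 = -4154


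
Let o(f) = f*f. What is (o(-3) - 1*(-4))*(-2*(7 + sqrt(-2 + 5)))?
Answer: -182 - 26*sqrt(3) ≈ -227.03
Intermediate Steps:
o(f) = f**2
(o(-3) - 1*(-4))*(-2*(7 + sqrt(-2 + 5))) = ((-3)**2 - 1*(-4))*(-2*(7 + sqrt(-2 + 5))) = (9 + 4)*(-2*(7 + sqrt(3))) = 13*(-14 - 2*sqrt(3)) = -182 - 26*sqrt(3)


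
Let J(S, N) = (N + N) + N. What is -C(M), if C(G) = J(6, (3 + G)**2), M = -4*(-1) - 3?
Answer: -48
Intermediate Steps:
J(S, N) = 3*N (J(S, N) = 2*N + N = 3*N)
M = 1 (M = 4 - 3 = 1)
C(G) = 3*(3 + G)**2
-C(M) = -3*(3 + 1)**2 = -3*4**2 = -3*16 = -1*48 = -48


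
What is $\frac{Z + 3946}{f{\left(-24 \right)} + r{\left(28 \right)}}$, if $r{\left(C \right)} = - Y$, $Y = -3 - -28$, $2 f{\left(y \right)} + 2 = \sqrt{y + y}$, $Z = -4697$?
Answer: $\frac{9763}{344} + \frac{751 i \sqrt{3}}{344} \approx 28.381 + 3.7813 i$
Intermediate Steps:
$f{\left(y \right)} = -1 + \frac{\sqrt{2} \sqrt{y}}{2}$ ($f{\left(y \right)} = -1 + \frac{\sqrt{y + y}}{2} = -1 + \frac{\sqrt{2 y}}{2} = -1 + \frac{\sqrt{2} \sqrt{y}}{2}$)
$Y = 25$ ($Y = -3 + 28 = 25$)
$r{\left(C \right)} = -25$ ($r{\left(C \right)} = \left(-1\right) 25 = -25$)
$\frac{Z + 3946}{f{\left(-24 \right)} + r{\left(28 \right)}} = \frac{-4697 + 3946}{\left(-1 + \frac{\sqrt{2} \sqrt{-24}}{2}\right) - 25} = - \frac{751}{\left(-1 + \frac{\sqrt{2} \cdot 2 i \sqrt{6}}{2}\right) - 25} = - \frac{751}{\left(-1 + 2 i \sqrt{3}\right) - 25} = - \frac{751}{-26 + 2 i \sqrt{3}}$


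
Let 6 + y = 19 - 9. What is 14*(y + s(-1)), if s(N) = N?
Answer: 42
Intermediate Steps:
y = 4 (y = -6 + (19 - 9) = -6 + 10 = 4)
14*(y + s(-1)) = 14*(4 - 1) = 14*3 = 42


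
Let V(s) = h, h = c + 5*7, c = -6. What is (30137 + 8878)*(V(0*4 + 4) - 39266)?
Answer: -1530831555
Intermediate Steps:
h = 29 (h = -6 + 5*7 = -6 + 35 = 29)
V(s) = 29
(30137 + 8878)*(V(0*4 + 4) - 39266) = (30137 + 8878)*(29 - 39266) = 39015*(-39237) = -1530831555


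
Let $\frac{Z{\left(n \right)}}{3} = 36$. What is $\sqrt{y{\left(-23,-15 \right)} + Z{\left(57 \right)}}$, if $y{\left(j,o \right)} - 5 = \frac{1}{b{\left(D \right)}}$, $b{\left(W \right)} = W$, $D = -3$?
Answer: $\frac{13 \sqrt{6}}{3} \approx 10.614$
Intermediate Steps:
$y{\left(j,o \right)} = \frac{14}{3}$ ($y{\left(j,o \right)} = 5 + \frac{1}{-3} = 5 - \frac{1}{3} = \frac{14}{3}$)
$Z{\left(n \right)} = 108$ ($Z{\left(n \right)} = 3 \cdot 36 = 108$)
$\sqrt{y{\left(-23,-15 \right)} + Z{\left(57 \right)}} = \sqrt{\frac{14}{3} + 108} = \sqrt{\frac{338}{3}} = \frac{13 \sqrt{6}}{3}$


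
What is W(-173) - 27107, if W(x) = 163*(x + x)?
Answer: -83505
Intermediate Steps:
W(x) = 326*x (W(x) = 163*(2*x) = 326*x)
W(-173) - 27107 = 326*(-173) - 27107 = -56398 - 27107 = -83505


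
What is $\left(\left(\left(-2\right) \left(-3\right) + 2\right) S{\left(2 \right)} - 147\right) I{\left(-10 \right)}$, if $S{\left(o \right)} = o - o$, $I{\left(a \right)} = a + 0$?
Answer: $1470$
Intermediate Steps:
$I{\left(a \right)} = a$
$S{\left(o \right)} = 0$
$\left(\left(\left(-2\right) \left(-3\right) + 2\right) S{\left(2 \right)} - 147\right) I{\left(-10 \right)} = \left(\left(\left(-2\right) \left(-3\right) + 2\right) 0 - 147\right) \left(-10\right) = \left(\left(6 + 2\right) 0 - 147\right) \left(-10\right) = \left(8 \cdot 0 - 147\right) \left(-10\right) = \left(0 - 147\right) \left(-10\right) = \left(-147\right) \left(-10\right) = 1470$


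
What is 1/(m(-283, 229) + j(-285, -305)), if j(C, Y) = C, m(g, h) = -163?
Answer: -1/448 ≈ -0.0022321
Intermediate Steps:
1/(m(-283, 229) + j(-285, -305)) = 1/(-163 - 285) = 1/(-448) = -1/448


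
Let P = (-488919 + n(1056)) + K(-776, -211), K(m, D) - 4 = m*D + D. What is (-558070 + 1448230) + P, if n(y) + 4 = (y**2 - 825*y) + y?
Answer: 809758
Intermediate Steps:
n(y) = -4 + y**2 - 824*y (n(y) = -4 + ((y**2 - 825*y) + y) = -4 + (y**2 - 824*y) = -4 + y**2 - 824*y)
K(m, D) = 4 + D + D*m (K(m, D) = 4 + (m*D + D) = 4 + (D*m + D) = 4 + (D + D*m) = 4 + D + D*m)
P = -80402 (P = (-488919 + (-4 + 1056**2 - 824*1056)) + (4 - 211 - 211*(-776)) = (-488919 + (-4 + 1115136 - 870144)) + (4 - 211 + 163736) = (-488919 + 244988) + 163529 = -243931 + 163529 = -80402)
(-558070 + 1448230) + P = (-558070 + 1448230) - 80402 = 890160 - 80402 = 809758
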